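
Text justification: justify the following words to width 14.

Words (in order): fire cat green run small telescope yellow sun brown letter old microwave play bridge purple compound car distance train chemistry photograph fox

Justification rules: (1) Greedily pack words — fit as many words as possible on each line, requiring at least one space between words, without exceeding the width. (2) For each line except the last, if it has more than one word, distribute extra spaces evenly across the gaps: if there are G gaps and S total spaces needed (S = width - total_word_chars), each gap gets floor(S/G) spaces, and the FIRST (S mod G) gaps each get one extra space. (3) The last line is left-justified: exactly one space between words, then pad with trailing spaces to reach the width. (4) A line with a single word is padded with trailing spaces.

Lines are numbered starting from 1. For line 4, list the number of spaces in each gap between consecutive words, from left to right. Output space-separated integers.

Line 1: ['fire', 'cat', 'green'] (min_width=14, slack=0)
Line 2: ['run', 'small'] (min_width=9, slack=5)
Line 3: ['telescope'] (min_width=9, slack=5)
Line 4: ['yellow', 'sun'] (min_width=10, slack=4)
Line 5: ['brown', 'letter'] (min_width=12, slack=2)
Line 6: ['old', 'microwave'] (min_width=13, slack=1)
Line 7: ['play', 'bridge'] (min_width=11, slack=3)
Line 8: ['purple'] (min_width=6, slack=8)
Line 9: ['compound', 'car'] (min_width=12, slack=2)
Line 10: ['distance', 'train'] (min_width=14, slack=0)
Line 11: ['chemistry'] (min_width=9, slack=5)
Line 12: ['photograph', 'fox'] (min_width=14, slack=0)

Answer: 5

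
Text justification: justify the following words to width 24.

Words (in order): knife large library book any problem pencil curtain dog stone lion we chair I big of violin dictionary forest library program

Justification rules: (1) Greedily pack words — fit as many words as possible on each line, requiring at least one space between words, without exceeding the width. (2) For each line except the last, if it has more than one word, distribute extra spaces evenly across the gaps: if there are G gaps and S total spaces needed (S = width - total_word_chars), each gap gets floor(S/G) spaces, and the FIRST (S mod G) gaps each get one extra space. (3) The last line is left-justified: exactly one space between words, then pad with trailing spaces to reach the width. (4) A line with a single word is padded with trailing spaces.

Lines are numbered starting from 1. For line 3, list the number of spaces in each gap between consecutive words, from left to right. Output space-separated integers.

Line 1: ['knife', 'large', 'library', 'book'] (min_width=24, slack=0)
Line 2: ['any', 'problem', 'pencil'] (min_width=18, slack=6)
Line 3: ['curtain', 'dog', 'stone', 'lion'] (min_width=22, slack=2)
Line 4: ['we', 'chair', 'I', 'big', 'of', 'violin'] (min_width=24, slack=0)
Line 5: ['dictionary', 'forest'] (min_width=17, slack=7)
Line 6: ['library', 'program'] (min_width=15, slack=9)

Answer: 2 2 1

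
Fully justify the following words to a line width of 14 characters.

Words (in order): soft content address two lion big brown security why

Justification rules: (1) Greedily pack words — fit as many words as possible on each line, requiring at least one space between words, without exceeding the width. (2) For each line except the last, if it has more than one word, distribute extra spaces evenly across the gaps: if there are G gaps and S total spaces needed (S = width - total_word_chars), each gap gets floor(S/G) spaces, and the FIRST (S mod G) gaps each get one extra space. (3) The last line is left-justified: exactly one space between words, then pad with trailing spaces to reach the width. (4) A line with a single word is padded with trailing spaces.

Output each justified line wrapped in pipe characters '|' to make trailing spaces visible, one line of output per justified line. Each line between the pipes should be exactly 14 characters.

Line 1: ['soft', 'content'] (min_width=12, slack=2)
Line 2: ['address', 'two'] (min_width=11, slack=3)
Line 3: ['lion', 'big', 'brown'] (min_width=14, slack=0)
Line 4: ['security', 'why'] (min_width=12, slack=2)

Answer: |soft   content|
|address    two|
|lion big brown|
|security why  |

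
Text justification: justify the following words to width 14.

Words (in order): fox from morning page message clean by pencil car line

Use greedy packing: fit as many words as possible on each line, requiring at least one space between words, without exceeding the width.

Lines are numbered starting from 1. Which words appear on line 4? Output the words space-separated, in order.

Answer: by pencil car

Derivation:
Line 1: ['fox', 'from'] (min_width=8, slack=6)
Line 2: ['morning', 'page'] (min_width=12, slack=2)
Line 3: ['message', 'clean'] (min_width=13, slack=1)
Line 4: ['by', 'pencil', 'car'] (min_width=13, slack=1)
Line 5: ['line'] (min_width=4, slack=10)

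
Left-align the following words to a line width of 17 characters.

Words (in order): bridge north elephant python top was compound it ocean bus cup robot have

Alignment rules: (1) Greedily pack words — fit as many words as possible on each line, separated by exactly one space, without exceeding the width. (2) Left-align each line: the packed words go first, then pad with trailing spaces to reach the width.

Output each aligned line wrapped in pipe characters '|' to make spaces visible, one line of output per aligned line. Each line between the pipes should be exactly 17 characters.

Answer: |bridge north     |
|elephant python  |
|top was compound |
|it ocean bus cup |
|robot have       |

Derivation:
Line 1: ['bridge', 'north'] (min_width=12, slack=5)
Line 2: ['elephant', 'python'] (min_width=15, slack=2)
Line 3: ['top', 'was', 'compound'] (min_width=16, slack=1)
Line 4: ['it', 'ocean', 'bus', 'cup'] (min_width=16, slack=1)
Line 5: ['robot', 'have'] (min_width=10, slack=7)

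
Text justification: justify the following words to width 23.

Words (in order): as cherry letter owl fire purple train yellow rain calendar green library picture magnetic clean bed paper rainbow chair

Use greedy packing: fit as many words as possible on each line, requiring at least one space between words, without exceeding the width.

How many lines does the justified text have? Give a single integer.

Answer: 6

Derivation:
Line 1: ['as', 'cherry', 'letter', 'owl'] (min_width=20, slack=3)
Line 2: ['fire', 'purple', 'train'] (min_width=17, slack=6)
Line 3: ['yellow', 'rain', 'calendar'] (min_width=20, slack=3)
Line 4: ['green', 'library', 'picture'] (min_width=21, slack=2)
Line 5: ['magnetic', 'clean', 'bed'] (min_width=18, slack=5)
Line 6: ['paper', 'rainbow', 'chair'] (min_width=19, slack=4)
Total lines: 6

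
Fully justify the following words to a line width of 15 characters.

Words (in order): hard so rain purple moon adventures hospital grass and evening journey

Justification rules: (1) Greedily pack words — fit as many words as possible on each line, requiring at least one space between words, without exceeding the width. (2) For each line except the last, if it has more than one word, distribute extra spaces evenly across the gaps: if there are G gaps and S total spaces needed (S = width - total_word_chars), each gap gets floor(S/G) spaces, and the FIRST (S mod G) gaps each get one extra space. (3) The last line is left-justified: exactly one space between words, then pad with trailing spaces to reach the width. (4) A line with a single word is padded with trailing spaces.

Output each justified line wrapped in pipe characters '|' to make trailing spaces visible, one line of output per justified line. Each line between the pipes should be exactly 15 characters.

Answer: |hard   so  rain|
|purple     moon|
|adventures     |
|hospital  grass|
|and     evening|
|journey        |

Derivation:
Line 1: ['hard', 'so', 'rain'] (min_width=12, slack=3)
Line 2: ['purple', 'moon'] (min_width=11, slack=4)
Line 3: ['adventures'] (min_width=10, slack=5)
Line 4: ['hospital', 'grass'] (min_width=14, slack=1)
Line 5: ['and', 'evening'] (min_width=11, slack=4)
Line 6: ['journey'] (min_width=7, slack=8)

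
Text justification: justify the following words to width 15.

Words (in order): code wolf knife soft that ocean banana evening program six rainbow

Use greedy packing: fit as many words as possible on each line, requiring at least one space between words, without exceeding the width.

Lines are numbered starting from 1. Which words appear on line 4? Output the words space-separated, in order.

Answer: program six

Derivation:
Line 1: ['code', 'wolf', 'knife'] (min_width=15, slack=0)
Line 2: ['soft', 'that', 'ocean'] (min_width=15, slack=0)
Line 3: ['banana', 'evening'] (min_width=14, slack=1)
Line 4: ['program', 'six'] (min_width=11, slack=4)
Line 5: ['rainbow'] (min_width=7, slack=8)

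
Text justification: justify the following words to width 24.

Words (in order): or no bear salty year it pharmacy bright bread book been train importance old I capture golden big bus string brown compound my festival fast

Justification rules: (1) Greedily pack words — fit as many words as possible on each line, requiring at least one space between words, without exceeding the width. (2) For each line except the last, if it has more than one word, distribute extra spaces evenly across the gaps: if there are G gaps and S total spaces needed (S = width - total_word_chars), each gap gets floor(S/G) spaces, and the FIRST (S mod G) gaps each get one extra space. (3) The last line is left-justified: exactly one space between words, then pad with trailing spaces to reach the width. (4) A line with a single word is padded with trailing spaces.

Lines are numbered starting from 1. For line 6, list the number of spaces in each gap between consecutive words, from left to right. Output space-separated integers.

Line 1: ['or', 'no', 'bear', 'salty', 'year', 'it'] (min_width=24, slack=0)
Line 2: ['pharmacy', 'bright', 'bread'] (min_width=21, slack=3)
Line 3: ['book', 'been', 'train'] (min_width=15, slack=9)
Line 4: ['importance', 'old', 'I', 'capture'] (min_width=24, slack=0)
Line 5: ['golden', 'big', 'bus', 'string'] (min_width=21, slack=3)
Line 6: ['brown', 'compound', 'my'] (min_width=17, slack=7)
Line 7: ['festival', 'fast'] (min_width=13, slack=11)

Answer: 5 4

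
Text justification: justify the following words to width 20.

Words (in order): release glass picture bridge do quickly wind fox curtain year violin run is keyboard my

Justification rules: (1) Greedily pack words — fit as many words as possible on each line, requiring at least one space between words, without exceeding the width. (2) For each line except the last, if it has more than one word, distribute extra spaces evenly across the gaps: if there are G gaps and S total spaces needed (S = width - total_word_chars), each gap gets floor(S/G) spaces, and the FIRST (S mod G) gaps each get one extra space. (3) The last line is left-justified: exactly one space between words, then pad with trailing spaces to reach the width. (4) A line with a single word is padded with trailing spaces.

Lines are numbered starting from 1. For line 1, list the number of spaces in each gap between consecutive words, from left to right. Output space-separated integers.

Line 1: ['release', 'glass'] (min_width=13, slack=7)
Line 2: ['picture', 'bridge', 'do'] (min_width=17, slack=3)
Line 3: ['quickly', 'wind', 'fox'] (min_width=16, slack=4)
Line 4: ['curtain', 'year', 'violin'] (min_width=19, slack=1)
Line 5: ['run', 'is', 'keyboard', 'my'] (min_width=18, slack=2)

Answer: 8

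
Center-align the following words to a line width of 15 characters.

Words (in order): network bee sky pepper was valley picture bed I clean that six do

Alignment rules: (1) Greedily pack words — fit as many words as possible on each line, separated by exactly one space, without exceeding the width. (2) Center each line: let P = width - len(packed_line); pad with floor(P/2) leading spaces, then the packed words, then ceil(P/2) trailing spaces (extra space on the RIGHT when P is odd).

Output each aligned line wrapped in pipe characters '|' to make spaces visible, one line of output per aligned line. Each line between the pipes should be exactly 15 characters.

Line 1: ['network', 'bee', 'sky'] (min_width=15, slack=0)
Line 2: ['pepper', 'was'] (min_width=10, slack=5)
Line 3: ['valley', 'picture'] (min_width=14, slack=1)
Line 4: ['bed', 'I', 'clean'] (min_width=11, slack=4)
Line 5: ['that', 'six', 'do'] (min_width=11, slack=4)

Answer: |network bee sky|
|  pepper was   |
|valley picture |
|  bed I clean  |
|  that six do  |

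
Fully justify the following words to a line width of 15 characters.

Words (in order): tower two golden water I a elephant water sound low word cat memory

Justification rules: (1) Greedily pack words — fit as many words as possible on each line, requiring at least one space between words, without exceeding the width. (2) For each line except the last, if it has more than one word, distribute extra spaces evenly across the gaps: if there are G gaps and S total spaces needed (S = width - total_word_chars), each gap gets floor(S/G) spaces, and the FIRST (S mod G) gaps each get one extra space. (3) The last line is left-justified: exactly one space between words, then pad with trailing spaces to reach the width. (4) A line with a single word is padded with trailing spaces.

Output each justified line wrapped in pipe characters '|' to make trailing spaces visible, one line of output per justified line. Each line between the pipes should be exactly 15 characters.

Line 1: ['tower', 'two'] (min_width=9, slack=6)
Line 2: ['golden', 'water', 'I'] (min_width=14, slack=1)
Line 3: ['a', 'elephant'] (min_width=10, slack=5)
Line 4: ['water', 'sound', 'low'] (min_width=15, slack=0)
Line 5: ['word', 'cat', 'memory'] (min_width=15, slack=0)

Answer: |tower       two|
|golden  water I|
|a      elephant|
|water sound low|
|word cat memory|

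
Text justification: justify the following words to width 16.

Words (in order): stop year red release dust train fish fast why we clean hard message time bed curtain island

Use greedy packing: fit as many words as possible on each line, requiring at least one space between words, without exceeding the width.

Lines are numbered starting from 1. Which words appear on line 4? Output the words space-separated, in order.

Answer: why we clean

Derivation:
Line 1: ['stop', 'year', 'red'] (min_width=13, slack=3)
Line 2: ['release', 'dust'] (min_width=12, slack=4)
Line 3: ['train', 'fish', 'fast'] (min_width=15, slack=1)
Line 4: ['why', 'we', 'clean'] (min_width=12, slack=4)
Line 5: ['hard', 'message'] (min_width=12, slack=4)
Line 6: ['time', 'bed', 'curtain'] (min_width=16, slack=0)
Line 7: ['island'] (min_width=6, slack=10)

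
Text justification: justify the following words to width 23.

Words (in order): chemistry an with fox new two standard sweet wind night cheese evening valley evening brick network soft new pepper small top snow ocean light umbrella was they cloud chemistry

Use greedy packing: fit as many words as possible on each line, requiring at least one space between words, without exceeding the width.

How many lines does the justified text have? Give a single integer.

Line 1: ['chemistry', 'an', 'with', 'fox'] (min_width=21, slack=2)
Line 2: ['new', 'two', 'standard', 'sweet'] (min_width=22, slack=1)
Line 3: ['wind', 'night', 'cheese'] (min_width=17, slack=6)
Line 4: ['evening', 'valley', 'evening'] (min_width=22, slack=1)
Line 5: ['brick', 'network', 'soft', 'new'] (min_width=22, slack=1)
Line 6: ['pepper', 'small', 'top', 'snow'] (min_width=21, slack=2)
Line 7: ['ocean', 'light', 'umbrella'] (min_width=20, slack=3)
Line 8: ['was', 'they', 'cloud'] (min_width=14, slack=9)
Line 9: ['chemistry'] (min_width=9, slack=14)
Total lines: 9

Answer: 9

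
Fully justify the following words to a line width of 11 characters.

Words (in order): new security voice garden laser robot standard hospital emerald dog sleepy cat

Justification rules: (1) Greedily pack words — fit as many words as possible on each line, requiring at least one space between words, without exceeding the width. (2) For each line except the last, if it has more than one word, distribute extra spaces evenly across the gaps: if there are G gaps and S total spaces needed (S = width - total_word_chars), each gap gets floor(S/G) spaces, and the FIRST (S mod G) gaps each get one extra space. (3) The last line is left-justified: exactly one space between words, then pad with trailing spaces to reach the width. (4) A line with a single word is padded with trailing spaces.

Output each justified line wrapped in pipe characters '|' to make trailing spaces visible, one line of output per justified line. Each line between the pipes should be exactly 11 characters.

Answer: |new        |
|security   |
|voice      |
|garden     |
|laser robot|
|standard   |
|hospital   |
|emerald dog|
|sleepy cat |

Derivation:
Line 1: ['new'] (min_width=3, slack=8)
Line 2: ['security'] (min_width=8, slack=3)
Line 3: ['voice'] (min_width=5, slack=6)
Line 4: ['garden'] (min_width=6, slack=5)
Line 5: ['laser', 'robot'] (min_width=11, slack=0)
Line 6: ['standard'] (min_width=8, slack=3)
Line 7: ['hospital'] (min_width=8, slack=3)
Line 8: ['emerald', 'dog'] (min_width=11, slack=0)
Line 9: ['sleepy', 'cat'] (min_width=10, slack=1)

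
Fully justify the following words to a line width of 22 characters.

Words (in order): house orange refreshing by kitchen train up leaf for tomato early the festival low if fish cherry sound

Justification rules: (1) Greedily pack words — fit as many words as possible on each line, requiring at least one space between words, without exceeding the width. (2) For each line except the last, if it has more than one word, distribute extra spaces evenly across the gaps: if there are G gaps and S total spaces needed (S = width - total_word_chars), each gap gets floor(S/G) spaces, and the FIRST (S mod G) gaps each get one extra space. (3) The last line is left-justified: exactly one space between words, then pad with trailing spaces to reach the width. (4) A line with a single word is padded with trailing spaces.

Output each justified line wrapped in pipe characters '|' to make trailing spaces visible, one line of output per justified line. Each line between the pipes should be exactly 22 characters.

Line 1: ['house', 'orange'] (min_width=12, slack=10)
Line 2: ['refreshing', 'by', 'kitchen'] (min_width=21, slack=1)
Line 3: ['train', 'up', 'leaf', 'for'] (min_width=17, slack=5)
Line 4: ['tomato', 'early', 'the'] (min_width=16, slack=6)
Line 5: ['festival', 'low', 'if', 'fish'] (min_width=20, slack=2)
Line 6: ['cherry', 'sound'] (min_width=12, slack=10)

Answer: |house           orange|
|refreshing  by kitchen|
|train   up   leaf  for|
|tomato    early    the|
|festival  low  if fish|
|cherry sound          |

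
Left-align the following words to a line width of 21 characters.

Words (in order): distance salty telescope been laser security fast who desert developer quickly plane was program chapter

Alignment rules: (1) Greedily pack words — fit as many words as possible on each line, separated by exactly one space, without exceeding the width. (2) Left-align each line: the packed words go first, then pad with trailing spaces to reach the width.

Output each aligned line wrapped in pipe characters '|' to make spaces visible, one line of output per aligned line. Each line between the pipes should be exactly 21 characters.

Answer: |distance salty       |
|telescope been laser |
|security fast who    |
|desert developer     |
|quickly plane was    |
|program chapter      |

Derivation:
Line 1: ['distance', 'salty'] (min_width=14, slack=7)
Line 2: ['telescope', 'been', 'laser'] (min_width=20, slack=1)
Line 3: ['security', 'fast', 'who'] (min_width=17, slack=4)
Line 4: ['desert', 'developer'] (min_width=16, slack=5)
Line 5: ['quickly', 'plane', 'was'] (min_width=17, slack=4)
Line 6: ['program', 'chapter'] (min_width=15, slack=6)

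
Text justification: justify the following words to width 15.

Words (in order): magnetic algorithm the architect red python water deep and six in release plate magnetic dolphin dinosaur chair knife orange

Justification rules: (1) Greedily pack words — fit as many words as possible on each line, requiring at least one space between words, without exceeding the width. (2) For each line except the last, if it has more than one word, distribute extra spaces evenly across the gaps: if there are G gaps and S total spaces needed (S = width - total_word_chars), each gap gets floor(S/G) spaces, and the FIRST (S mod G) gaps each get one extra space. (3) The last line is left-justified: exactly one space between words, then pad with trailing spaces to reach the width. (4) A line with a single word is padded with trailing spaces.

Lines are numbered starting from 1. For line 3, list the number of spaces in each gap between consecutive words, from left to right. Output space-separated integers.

Line 1: ['magnetic'] (min_width=8, slack=7)
Line 2: ['algorithm', 'the'] (min_width=13, slack=2)
Line 3: ['architect', 'red'] (min_width=13, slack=2)
Line 4: ['python', 'water'] (min_width=12, slack=3)
Line 5: ['deep', 'and', 'six', 'in'] (min_width=15, slack=0)
Line 6: ['release', 'plate'] (min_width=13, slack=2)
Line 7: ['magnetic'] (min_width=8, slack=7)
Line 8: ['dolphin'] (min_width=7, slack=8)
Line 9: ['dinosaur', 'chair'] (min_width=14, slack=1)
Line 10: ['knife', 'orange'] (min_width=12, slack=3)

Answer: 3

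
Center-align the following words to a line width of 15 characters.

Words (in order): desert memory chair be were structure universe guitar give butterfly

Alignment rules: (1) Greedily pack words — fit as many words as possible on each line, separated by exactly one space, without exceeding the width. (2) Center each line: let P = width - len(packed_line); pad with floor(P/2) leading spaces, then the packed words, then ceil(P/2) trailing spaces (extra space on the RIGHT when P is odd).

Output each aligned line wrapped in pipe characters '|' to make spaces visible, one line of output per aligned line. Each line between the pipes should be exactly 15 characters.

Answer: | desert memory |
| chair be were |
|   structure   |
|universe guitar|
|give butterfly |

Derivation:
Line 1: ['desert', 'memory'] (min_width=13, slack=2)
Line 2: ['chair', 'be', 'were'] (min_width=13, slack=2)
Line 3: ['structure'] (min_width=9, slack=6)
Line 4: ['universe', 'guitar'] (min_width=15, slack=0)
Line 5: ['give', 'butterfly'] (min_width=14, slack=1)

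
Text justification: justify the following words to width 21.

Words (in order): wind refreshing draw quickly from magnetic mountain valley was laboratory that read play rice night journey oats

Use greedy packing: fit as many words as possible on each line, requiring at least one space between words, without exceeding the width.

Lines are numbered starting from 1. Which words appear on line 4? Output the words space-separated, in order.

Answer: laboratory that read

Derivation:
Line 1: ['wind', 'refreshing', 'draw'] (min_width=20, slack=1)
Line 2: ['quickly', 'from', 'magnetic'] (min_width=21, slack=0)
Line 3: ['mountain', 'valley', 'was'] (min_width=19, slack=2)
Line 4: ['laboratory', 'that', 'read'] (min_width=20, slack=1)
Line 5: ['play', 'rice', 'night'] (min_width=15, slack=6)
Line 6: ['journey', 'oats'] (min_width=12, slack=9)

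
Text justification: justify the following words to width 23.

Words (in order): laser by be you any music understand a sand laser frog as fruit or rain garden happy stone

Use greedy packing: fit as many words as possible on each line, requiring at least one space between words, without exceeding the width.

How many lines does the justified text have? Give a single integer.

Answer: 4

Derivation:
Line 1: ['laser', 'by', 'be', 'you', 'any'] (min_width=19, slack=4)
Line 2: ['music', 'understand', 'a', 'sand'] (min_width=23, slack=0)
Line 3: ['laser', 'frog', 'as', 'fruit', 'or'] (min_width=22, slack=1)
Line 4: ['rain', 'garden', 'happy', 'stone'] (min_width=23, slack=0)
Total lines: 4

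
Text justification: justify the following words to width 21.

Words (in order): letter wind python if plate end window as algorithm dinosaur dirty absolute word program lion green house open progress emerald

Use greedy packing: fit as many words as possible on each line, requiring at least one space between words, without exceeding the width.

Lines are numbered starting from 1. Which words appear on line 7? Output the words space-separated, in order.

Answer: emerald

Derivation:
Line 1: ['letter', 'wind', 'python', 'if'] (min_width=21, slack=0)
Line 2: ['plate', 'end', 'window', 'as'] (min_width=19, slack=2)
Line 3: ['algorithm', 'dinosaur'] (min_width=18, slack=3)
Line 4: ['dirty', 'absolute', 'word'] (min_width=19, slack=2)
Line 5: ['program', 'lion', 'green'] (min_width=18, slack=3)
Line 6: ['house', 'open', 'progress'] (min_width=19, slack=2)
Line 7: ['emerald'] (min_width=7, slack=14)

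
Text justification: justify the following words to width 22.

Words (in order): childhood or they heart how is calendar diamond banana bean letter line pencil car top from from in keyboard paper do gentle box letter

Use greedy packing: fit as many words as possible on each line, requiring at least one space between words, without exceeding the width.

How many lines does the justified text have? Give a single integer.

Answer: 7

Derivation:
Line 1: ['childhood', 'or', 'they'] (min_width=17, slack=5)
Line 2: ['heart', 'how', 'is', 'calendar'] (min_width=21, slack=1)
Line 3: ['diamond', 'banana', 'bean'] (min_width=19, slack=3)
Line 4: ['letter', 'line', 'pencil', 'car'] (min_width=22, slack=0)
Line 5: ['top', 'from', 'from', 'in'] (min_width=16, slack=6)
Line 6: ['keyboard', 'paper', 'do'] (min_width=17, slack=5)
Line 7: ['gentle', 'box', 'letter'] (min_width=17, slack=5)
Total lines: 7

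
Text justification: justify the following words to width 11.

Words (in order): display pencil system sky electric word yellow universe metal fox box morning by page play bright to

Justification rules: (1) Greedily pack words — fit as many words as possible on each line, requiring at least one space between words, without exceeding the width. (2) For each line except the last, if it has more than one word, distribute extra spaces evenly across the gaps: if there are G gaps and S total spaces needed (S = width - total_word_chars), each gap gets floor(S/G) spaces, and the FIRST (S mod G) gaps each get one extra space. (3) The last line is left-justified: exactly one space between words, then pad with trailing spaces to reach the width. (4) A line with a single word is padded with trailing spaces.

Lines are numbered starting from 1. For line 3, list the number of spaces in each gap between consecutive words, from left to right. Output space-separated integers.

Line 1: ['display'] (min_width=7, slack=4)
Line 2: ['pencil'] (min_width=6, slack=5)
Line 3: ['system', 'sky'] (min_width=10, slack=1)
Line 4: ['electric'] (min_width=8, slack=3)
Line 5: ['word', 'yellow'] (min_width=11, slack=0)
Line 6: ['universe'] (min_width=8, slack=3)
Line 7: ['metal', 'fox'] (min_width=9, slack=2)
Line 8: ['box', 'morning'] (min_width=11, slack=0)
Line 9: ['by', 'page'] (min_width=7, slack=4)
Line 10: ['play', 'bright'] (min_width=11, slack=0)
Line 11: ['to'] (min_width=2, slack=9)

Answer: 2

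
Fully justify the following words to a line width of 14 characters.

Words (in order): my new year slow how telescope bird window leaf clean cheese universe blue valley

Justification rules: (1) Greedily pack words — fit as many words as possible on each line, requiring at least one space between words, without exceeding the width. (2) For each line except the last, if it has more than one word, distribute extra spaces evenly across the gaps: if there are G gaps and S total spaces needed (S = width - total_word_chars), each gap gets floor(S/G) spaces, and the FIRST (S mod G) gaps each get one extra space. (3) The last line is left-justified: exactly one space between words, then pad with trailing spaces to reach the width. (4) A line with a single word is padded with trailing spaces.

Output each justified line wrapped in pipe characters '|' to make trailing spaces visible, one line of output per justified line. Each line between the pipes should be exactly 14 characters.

Answer: |my   new  year|
|slow       how|
|telescope bird|
|window    leaf|
|clean   cheese|
|universe  blue|
|valley        |

Derivation:
Line 1: ['my', 'new', 'year'] (min_width=11, slack=3)
Line 2: ['slow', 'how'] (min_width=8, slack=6)
Line 3: ['telescope', 'bird'] (min_width=14, slack=0)
Line 4: ['window', 'leaf'] (min_width=11, slack=3)
Line 5: ['clean', 'cheese'] (min_width=12, slack=2)
Line 6: ['universe', 'blue'] (min_width=13, slack=1)
Line 7: ['valley'] (min_width=6, slack=8)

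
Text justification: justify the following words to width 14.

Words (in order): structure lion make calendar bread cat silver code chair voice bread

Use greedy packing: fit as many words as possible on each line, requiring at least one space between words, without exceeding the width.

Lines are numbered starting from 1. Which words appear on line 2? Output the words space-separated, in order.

Answer: make calendar

Derivation:
Line 1: ['structure', 'lion'] (min_width=14, slack=0)
Line 2: ['make', 'calendar'] (min_width=13, slack=1)
Line 3: ['bread', 'cat'] (min_width=9, slack=5)
Line 4: ['silver', 'code'] (min_width=11, slack=3)
Line 5: ['chair', 'voice'] (min_width=11, slack=3)
Line 6: ['bread'] (min_width=5, slack=9)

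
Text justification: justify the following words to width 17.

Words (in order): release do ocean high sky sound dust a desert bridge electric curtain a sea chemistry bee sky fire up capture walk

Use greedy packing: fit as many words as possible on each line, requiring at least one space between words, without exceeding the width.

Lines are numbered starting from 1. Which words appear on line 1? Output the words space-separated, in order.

Line 1: ['release', 'do', 'ocean'] (min_width=16, slack=1)
Line 2: ['high', 'sky', 'sound'] (min_width=14, slack=3)
Line 3: ['dust', 'a', 'desert'] (min_width=13, slack=4)
Line 4: ['bridge', 'electric'] (min_width=15, slack=2)
Line 5: ['curtain', 'a', 'sea'] (min_width=13, slack=4)
Line 6: ['chemistry', 'bee', 'sky'] (min_width=17, slack=0)
Line 7: ['fire', 'up', 'capture'] (min_width=15, slack=2)
Line 8: ['walk'] (min_width=4, slack=13)

Answer: release do ocean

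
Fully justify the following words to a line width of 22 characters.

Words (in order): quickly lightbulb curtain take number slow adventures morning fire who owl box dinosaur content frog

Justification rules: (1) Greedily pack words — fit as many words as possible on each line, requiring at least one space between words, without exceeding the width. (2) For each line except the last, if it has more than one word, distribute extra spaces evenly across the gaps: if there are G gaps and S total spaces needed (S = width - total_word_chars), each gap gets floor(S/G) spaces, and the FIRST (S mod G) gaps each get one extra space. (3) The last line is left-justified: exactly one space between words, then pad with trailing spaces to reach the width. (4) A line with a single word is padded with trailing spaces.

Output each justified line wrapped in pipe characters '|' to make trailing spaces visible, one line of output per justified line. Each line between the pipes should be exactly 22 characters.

Line 1: ['quickly', 'lightbulb'] (min_width=17, slack=5)
Line 2: ['curtain', 'take', 'number'] (min_width=19, slack=3)
Line 3: ['slow', 'adventures'] (min_width=15, slack=7)
Line 4: ['morning', 'fire', 'who', 'owl'] (min_width=20, slack=2)
Line 5: ['box', 'dinosaur', 'content'] (min_width=20, slack=2)
Line 6: ['frog'] (min_width=4, slack=18)

Answer: |quickly      lightbulb|
|curtain   take  number|
|slow        adventures|
|morning  fire  who owl|
|box  dinosaur  content|
|frog                  |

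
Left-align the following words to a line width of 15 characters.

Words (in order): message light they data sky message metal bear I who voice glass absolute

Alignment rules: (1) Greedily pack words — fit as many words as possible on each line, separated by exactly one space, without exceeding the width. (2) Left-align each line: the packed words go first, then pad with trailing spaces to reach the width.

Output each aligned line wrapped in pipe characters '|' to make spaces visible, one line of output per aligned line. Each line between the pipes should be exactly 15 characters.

Answer: |message light  |
|they data sky  |
|message metal  |
|bear I who     |
|voice glass    |
|absolute       |

Derivation:
Line 1: ['message', 'light'] (min_width=13, slack=2)
Line 2: ['they', 'data', 'sky'] (min_width=13, slack=2)
Line 3: ['message', 'metal'] (min_width=13, slack=2)
Line 4: ['bear', 'I', 'who'] (min_width=10, slack=5)
Line 5: ['voice', 'glass'] (min_width=11, slack=4)
Line 6: ['absolute'] (min_width=8, slack=7)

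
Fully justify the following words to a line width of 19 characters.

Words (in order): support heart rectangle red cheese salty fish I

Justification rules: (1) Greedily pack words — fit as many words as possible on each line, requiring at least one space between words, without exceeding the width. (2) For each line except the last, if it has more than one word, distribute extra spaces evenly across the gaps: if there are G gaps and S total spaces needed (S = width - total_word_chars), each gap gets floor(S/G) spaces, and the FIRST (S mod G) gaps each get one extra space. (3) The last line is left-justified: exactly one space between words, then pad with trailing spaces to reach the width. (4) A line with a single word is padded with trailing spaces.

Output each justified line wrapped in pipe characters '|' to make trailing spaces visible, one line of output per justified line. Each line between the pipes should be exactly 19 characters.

Answer: |support       heart|
|rectangle       red|
|cheese salty fish I|

Derivation:
Line 1: ['support', 'heart'] (min_width=13, slack=6)
Line 2: ['rectangle', 'red'] (min_width=13, slack=6)
Line 3: ['cheese', 'salty', 'fish', 'I'] (min_width=19, slack=0)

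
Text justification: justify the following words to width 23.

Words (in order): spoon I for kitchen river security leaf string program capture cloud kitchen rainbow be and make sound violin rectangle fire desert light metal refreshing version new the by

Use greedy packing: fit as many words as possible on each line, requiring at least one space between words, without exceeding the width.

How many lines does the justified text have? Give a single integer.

Line 1: ['spoon', 'I', 'for', 'kitchen'] (min_width=19, slack=4)
Line 2: ['river', 'security', 'leaf'] (min_width=19, slack=4)
Line 3: ['string', 'program', 'capture'] (min_width=22, slack=1)
Line 4: ['cloud', 'kitchen', 'rainbow'] (min_width=21, slack=2)
Line 5: ['be', 'and', 'make', 'sound'] (min_width=17, slack=6)
Line 6: ['violin', 'rectangle', 'fire'] (min_width=21, slack=2)
Line 7: ['desert', 'light', 'metal'] (min_width=18, slack=5)
Line 8: ['refreshing', 'version', 'new'] (min_width=22, slack=1)
Line 9: ['the', 'by'] (min_width=6, slack=17)
Total lines: 9

Answer: 9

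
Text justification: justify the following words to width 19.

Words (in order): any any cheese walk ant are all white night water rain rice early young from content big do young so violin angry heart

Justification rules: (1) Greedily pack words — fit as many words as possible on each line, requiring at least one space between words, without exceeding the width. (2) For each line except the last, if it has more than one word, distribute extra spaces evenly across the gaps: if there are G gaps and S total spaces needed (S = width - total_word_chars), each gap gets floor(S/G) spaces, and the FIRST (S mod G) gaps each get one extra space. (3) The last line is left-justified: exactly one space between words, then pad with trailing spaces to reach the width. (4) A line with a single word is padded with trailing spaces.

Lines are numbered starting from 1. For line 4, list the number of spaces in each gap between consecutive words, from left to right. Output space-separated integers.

Answer: 3 2

Derivation:
Line 1: ['any', 'any', 'cheese', 'walk'] (min_width=19, slack=0)
Line 2: ['ant', 'are', 'all', 'white'] (min_width=17, slack=2)
Line 3: ['night', 'water', 'rain'] (min_width=16, slack=3)
Line 4: ['rice', 'early', 'young'] (min_width=16, slack=3)
Line 5: ['from', 'content', 'big', 'do'] (min_width=19, slack=0)
Line 6: ['young', 'so', 'violin'] (min_width=15, slack=4)
Line 7: ['angry', 'heart'] (min_width=11, slack=8)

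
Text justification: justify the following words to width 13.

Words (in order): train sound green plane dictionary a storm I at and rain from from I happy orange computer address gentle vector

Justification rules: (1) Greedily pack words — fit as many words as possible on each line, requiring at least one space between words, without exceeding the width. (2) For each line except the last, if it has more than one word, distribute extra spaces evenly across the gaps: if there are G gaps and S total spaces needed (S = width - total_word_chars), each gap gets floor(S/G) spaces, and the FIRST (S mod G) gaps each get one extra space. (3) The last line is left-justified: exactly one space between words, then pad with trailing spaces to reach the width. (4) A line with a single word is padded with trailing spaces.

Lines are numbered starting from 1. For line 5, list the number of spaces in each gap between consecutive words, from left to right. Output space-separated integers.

Answer: 1 1

Derivation:
Line 1: ['train', 'sound'] (min_width=11, slack=2)
Line 2: ['green', 'plane'] (min_width=11, slack=2)
Line 3: ['dictionary', 'a'] (min_width=12, slack=1)
Line 4: ['storm', 'I', 'at'] (min_width=10, slack=3)
Line 5: ['and', 'rain', 'from'] (min_width=13, slack=0)
Line 6: ['from', 'I', 'happy'] (min_width=12, slack=1)
Line 7: ['orange'] (min_width=6, slack=7)
Line 8: ['computer'] (min_width=8, slack=5)
Line 9: ['address'] (min_width=7, slack=6)
Line 10: ['gentle', 'vector'] (min_width=13, slack=0)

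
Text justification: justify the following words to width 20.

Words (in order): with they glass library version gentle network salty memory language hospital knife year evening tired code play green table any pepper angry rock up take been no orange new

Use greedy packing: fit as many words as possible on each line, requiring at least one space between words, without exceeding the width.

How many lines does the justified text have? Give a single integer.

Answer: 10

Derivation:
Line 1: ['with', 'they', 'glass'] (min_width=15, slack=5)
Line 2: ['library', 'version'] (min_width=15, slack=5)
Line 3: ['gentle', 'network', 'salty'] (min_width=20, slack=0)
Line 4: ['memory', 'language'] (min_width=15, slack=5)
Line 5: ['hospital', 'knife', 'year'] (min_width=19, slack=1)
Line 6: ['evening', 'tired', 'code'] (min_width=18, slack=2)
Line 7: ['play', 'green', 'table', 'any'] (min_width=20, slack=0)
Line 8: ['pepper', 'angry', 'rock', 'up'] (min_width=20, slack=0)
Line 9: ['take', 'been', 'no', 'orange'] (min_width=19, slack=1)
Line 10: ['new'] (min_width=3, slack=17)
Total lines: 10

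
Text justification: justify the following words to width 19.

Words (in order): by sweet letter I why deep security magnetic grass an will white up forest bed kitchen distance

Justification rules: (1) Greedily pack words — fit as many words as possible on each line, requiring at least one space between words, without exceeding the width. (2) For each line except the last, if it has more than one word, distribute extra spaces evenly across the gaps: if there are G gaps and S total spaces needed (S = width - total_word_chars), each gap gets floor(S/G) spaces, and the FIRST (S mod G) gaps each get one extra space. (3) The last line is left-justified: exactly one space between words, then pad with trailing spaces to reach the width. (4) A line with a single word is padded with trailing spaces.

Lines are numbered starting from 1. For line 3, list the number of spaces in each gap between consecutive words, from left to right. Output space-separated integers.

Line 1: ['by', 'sweet', 'letter', 'I'] (min_width=17, slack=2)
Line 2: ['why', 'deep', 'security'] (min_width=17, slack=2)
Line 3: ['magnetic', 'grass', 'an'] (min_width=17, slack=2)
Line 4: ['will', 'white', 'up'] (min_width=13, slack=6)
Line 5: ['forest', 'bed', 'kitchen'] (min_width=18, slack=1)
Line 6: ['distance'] (min_width=8, slack=11)

Answer: 2 2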